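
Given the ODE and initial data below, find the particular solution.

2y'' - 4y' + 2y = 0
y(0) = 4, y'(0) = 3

General solution: y = (C₁ + C₂x)e^x
Repeated root r = 1
Applying ICs: C₁ = 4, C₂ = -1
Particular solution: y = (4 - x)e^x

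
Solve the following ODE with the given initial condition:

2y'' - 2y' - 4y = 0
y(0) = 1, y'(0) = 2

General solution: y = C₁e^(2x) + C₂e^(-x)
Applying ICs: C₁ = 1, C₂ = 0
Particular solution: y = e^(2x)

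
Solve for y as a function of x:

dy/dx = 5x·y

Separating variables and integrating:
ln|y| = 5x^2/2 + C

General solution: y = Ce^(5x^2/2)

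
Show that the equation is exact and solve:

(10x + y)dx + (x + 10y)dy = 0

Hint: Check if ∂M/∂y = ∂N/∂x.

Verify exactness: ∂M/∂y = ∂N/∂x ✓
Find F(x,y) such that ∂F/∂x = M, ∂F/∂y = N
Solution: 5x² + xy + 5y² = C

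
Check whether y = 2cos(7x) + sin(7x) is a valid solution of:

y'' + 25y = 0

Verification:
y'' = -98cos(7x) - 49sin(7x)
y'' + 25y ≠ 0 (frequency mismatch: got 49 instead of 25)

No, it is not a solution.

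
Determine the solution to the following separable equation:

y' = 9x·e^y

Separating variables and integrating:
-e^(-y) = 9x²/2 + C

General solution: y = -ln(C - 9x²/2)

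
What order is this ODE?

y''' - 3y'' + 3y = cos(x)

The order is 3 (highest derivative is of order 3).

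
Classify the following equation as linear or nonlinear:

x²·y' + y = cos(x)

Linear (y and its derivatives appear to the first power only, no products of y terms)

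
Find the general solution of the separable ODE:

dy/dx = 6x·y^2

Separating variables and integrating:
-1/y = 3x^2 + C

General solution: y^-1 = -3x^2 + C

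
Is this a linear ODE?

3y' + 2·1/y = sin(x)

No. Nonlinear (1/y term)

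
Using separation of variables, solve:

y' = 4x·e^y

Separating variables and integrating:
-e^(-y) = 2x² + C

General solution: y = -ln(C - 2x²)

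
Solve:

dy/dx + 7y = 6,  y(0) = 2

General solution: y = 6/7 + Ce^(-7x)
Applying y(0) = 2: C = 2 - 6/7 = 8/7
Particular solution: y = 6/7 + (8/7)e^(-7x)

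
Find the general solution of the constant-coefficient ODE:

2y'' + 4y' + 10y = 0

Characteristic equation: 2r² + 4r + 10 = 0
Divide by 2: r² + 2r + 5 = 0
Roots: r = -1 ± 2i (complex conjugates)
General solution: y = e^(-x)(C₁cos(2x) + C₂sin(2x))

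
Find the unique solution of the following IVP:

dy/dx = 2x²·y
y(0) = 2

General solution: y = Ce^(2x³/3)
Applying IC y(0) = 2:
Particular solution: y = 2e^(2x³/3)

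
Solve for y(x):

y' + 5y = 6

Using integrating factor method:

General solution: y = 6/5 + Ce^(-5x)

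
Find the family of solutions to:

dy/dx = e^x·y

Separating variables and integrating:
ln|y| = e^x + C

General solution: y = Ce^(e^x)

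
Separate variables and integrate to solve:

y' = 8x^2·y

Separating variables and integrating:
ln|y| = 8x^3/3 + C

General solution: y = Ce^(8x^3/3)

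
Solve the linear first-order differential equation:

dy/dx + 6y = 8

Using integrating factor method:

General solution: y = 4/3 + Ce^(-6x)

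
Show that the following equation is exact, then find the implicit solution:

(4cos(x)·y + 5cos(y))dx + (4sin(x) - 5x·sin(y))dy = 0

Verify exactness: ∂M/∂y = ∂N/∂x ✓
Find F(x,y) such that ∂F/∂x = M, ∂F/∂y = N
Solution: 4sin(x)·y + 5x·cos(y) = C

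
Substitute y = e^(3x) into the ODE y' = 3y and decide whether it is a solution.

Verification:
y = e^(3x)
y' = 3e^(3x)
3y = 3e^(3x)
y' = 3y ✓

Yes, it is a solution.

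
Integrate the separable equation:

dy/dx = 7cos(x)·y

Separating variables and integrating:
ln|y| = 7sin(x) + C

General solution: y = Ce^(7sin(x))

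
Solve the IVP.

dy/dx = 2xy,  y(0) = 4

General solution: y = Ce^(x²)
Applying IC y(0) = 4:
Particular solution: y = 4e^(x²)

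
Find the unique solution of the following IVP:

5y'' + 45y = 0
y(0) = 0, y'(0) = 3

General solution: y = C₁cos(3x) + C₂sin(3x)
Complex roots r = ±3i
Applying ICs: C₁ = 0, C₂ = 1
Particular solution: y = sin(3x)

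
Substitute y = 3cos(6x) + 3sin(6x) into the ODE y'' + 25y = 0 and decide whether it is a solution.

Verification:
y'' = -108cos(6x) - 108sin(6x)
y'' + 25y ≠ 0 (frequency mismatch: got 36 instead of 25)

No, it is not a solution.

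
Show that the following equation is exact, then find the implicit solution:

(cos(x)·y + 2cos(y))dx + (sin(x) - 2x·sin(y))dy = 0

Verify exactness: ∂M/∂y = ∂N/∂x ✓
Find F(x,y) such that ∂F/∂x = M, ∂F/∂y = N
Solution: sin(x)·y + 2x·cos(y) = C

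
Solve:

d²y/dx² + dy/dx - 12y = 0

Characteristic equation: r² + r - 12 = 0
Roots: r = 3, -4 (distinct real)
General solution: y = C₁e^(3x) + C₂e^(-4x)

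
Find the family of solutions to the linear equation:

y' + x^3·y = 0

Using integrating factor method:

General solution: y = Ce^(-x^4/4)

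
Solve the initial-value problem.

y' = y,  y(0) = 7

General solution: y = Ce^x
Applying IC y(0) = 7:
Particular solution: y = 7e^x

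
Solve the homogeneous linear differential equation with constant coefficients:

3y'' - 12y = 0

Characteristic equation: 3r² - 12 = 0
Divide by 3: r² - 4 = 0
Roots: r = 2, -2 (distinct real)
General solution: y = C₁e^(2x) + C₂e^(-2x)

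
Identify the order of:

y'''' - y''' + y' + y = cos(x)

The order is 4 (highest derivative is of order 4).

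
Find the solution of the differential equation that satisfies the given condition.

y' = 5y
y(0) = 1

General solution: y = Ce^(5x)
Applying IC y(0) = 1:
Particular solution: y = e^(5x)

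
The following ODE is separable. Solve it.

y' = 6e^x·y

Separating variables and integrating:
ln|y| = 6e^x + C

General solution: y = Ce^(6e^x)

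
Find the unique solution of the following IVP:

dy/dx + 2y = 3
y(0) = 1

General solution: y = 3/2 + Ce^(-2x)
Applying y(0) = 1: C = 1 - 3/2 = -1/2
Particular solution: y = 3/2 - (1/2)e^(-2x)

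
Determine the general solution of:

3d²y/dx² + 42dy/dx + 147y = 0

Characteristic equation: 3r² + 42r + 147 = 0
Divide by 3: r² + 14r + 49 = 0
Factored: (r + 7)² = 0
Repeated root: r = -7
General solution: y = (C₁ + C₂x)e^(-7x)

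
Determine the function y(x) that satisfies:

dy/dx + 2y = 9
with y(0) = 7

General solution: y = 9/2 + Ce^(-2x)
Applying y(0) = 7: C = 7 - 9/2 = 5/2
Particular solution: y = 9/2 + (5/2)e^(-2x)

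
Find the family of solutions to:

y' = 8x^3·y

Separating variables and integrating:
ln|y| = 2x^4 + C

General solution: y = Ce^(2x^4)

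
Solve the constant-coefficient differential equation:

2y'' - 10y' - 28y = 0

Characteristic equation: 2r² - 10r - 28 = 0
Divide by 2: r² - 5r - 14 = 0
Roots: r = 7, -2 (distinct real)
General solution: y = C₁e^(7x) + C₂e^(-2x)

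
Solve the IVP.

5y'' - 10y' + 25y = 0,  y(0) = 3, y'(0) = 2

General solution: y = e^x(C₁cos(2x) + C₂sin(2x))
Complex roots r = 1 ± 2i
Applying ICs: C₁ = 3, C₂ = -1/2
Particular solution: y = e^x(3cos(2x) - (1/2)sin(2x))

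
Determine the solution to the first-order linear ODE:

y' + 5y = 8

Using integrating factor method:

General solution: y = 8/5 + Ce^(-5x)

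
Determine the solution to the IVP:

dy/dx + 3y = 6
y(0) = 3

General solution: y = 2 + Ce^(-3x)
Applying y(0) = 3: C = 3 - 2 = 1
Particular solution: y = 2 + e^(-3x)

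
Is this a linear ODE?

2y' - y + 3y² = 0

No. Nonlinear (y² term)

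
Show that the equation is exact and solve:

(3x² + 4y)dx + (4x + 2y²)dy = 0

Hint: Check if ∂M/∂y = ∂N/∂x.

Verify exactness: ∂M/∂y = ∂N/∂x ✓
Find F(x,y) such that ∂F/∂x = M, ∂F/∂y = N
Solution: x³ + 4xy + 2y³/3 = C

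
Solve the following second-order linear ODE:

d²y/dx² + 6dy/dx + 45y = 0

Characteristic equation: r² + 6r + 45 = 0
Roots: r = -3 ± 6i (complex conjugates)
General solution: y = e^(-3x)(C₁cos(6x) + C₂sin(6x))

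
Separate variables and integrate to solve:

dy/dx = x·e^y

Separating variables and integrating:
-e^(-y) = x²/2 + C

General solution: y = -ln(C - x²/2)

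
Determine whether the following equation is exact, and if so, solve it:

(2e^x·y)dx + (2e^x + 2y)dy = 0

Verify exactness: ∂M/∂y = ∂N/∂x ✓
Find F(x,y) such that ∂F/∂x = M, ∂F/∂y = N
Solution: 2e^x·y + y² = C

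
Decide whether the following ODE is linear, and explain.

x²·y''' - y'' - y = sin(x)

Linear (y and its derivatives appear to the first power only, no products of y terms)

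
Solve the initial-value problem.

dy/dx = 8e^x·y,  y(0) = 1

General solution: y = Ce^(8e^x)
Applying IC y(0) = 1:
Particular solution: y = e^(8(e^x - 1))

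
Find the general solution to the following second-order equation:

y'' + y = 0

Characteristic equation: r² + 1 = 0
Roots: r = ±i (complex conjugates)
General solution: y = C₁cos(x) + C₂sin(x)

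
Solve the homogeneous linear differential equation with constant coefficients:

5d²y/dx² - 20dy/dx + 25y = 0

Characteristic equation: 5r² - 20r + 25 = 0
Divide by 5: r² - 4r + 5 = 0
Roots: r = 2 ± i (complex conjugates)
General solution: y = e^(2x)(C₁cos(x) + C₂sin(x))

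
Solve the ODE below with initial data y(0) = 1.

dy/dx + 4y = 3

General solution: y = 3/4 + Ce^(-4x)
Applying y(0) = 1: C = 1 - 3/4 = 1/4
Particular solution: y = 3/4 + (1/4)e^(-4x)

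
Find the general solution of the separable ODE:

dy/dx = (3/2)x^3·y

Separating variables and integrating:
ln|y| = 3x^4/8 + C

General solution: y = Ce^(3x^4/8)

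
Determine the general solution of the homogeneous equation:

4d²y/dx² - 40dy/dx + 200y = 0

Characteristic equation: 4r² - 40r + 200 = 0
Divide by 4: r² - 10r + 50 = 0
Roots: r = 5 ± 5i (complex conjugates)
General solution: y = e^(5x)(C₁cos(5x) + C₂sin(5x))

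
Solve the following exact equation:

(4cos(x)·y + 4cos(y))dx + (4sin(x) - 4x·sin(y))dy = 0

Verify exactness: ∂M/∂y = ∂N/∂x ✓
Find F(x,y) such that ∂F/∂x = M, ∂F/∂y = N
Solution: 4sin(x)·y + 4x·cos(y) = C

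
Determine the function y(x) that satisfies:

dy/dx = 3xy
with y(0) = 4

General solution: y = Ce^(3x²/2)
Applying IC y(0) = 4:
Particular solution: y = 4e^(3x²/2)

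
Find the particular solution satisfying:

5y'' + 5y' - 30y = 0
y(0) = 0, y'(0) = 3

General solution: y = C₁e^(2x) + C₂e^(-3x)
Applying ICs: C₁ = 3/5, C₂ = -3/5
Particular solution: y = (3/5)e^(2x) - (3/5)e^(-3x)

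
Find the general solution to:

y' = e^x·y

Separating variables and integrating:
ln|y| = e^x + C

General solution: y = Ce^(e^x)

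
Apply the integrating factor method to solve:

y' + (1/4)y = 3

Using integrating factor method:

General solution: y = 12 + Ce^(-x/4)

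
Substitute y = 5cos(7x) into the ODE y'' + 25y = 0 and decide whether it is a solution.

Verification:
y'' = -245cos(7x)
y'' + 25y ≠ 0 (frequency mismatch: got 49 instead of 25)

No, it is not a solution.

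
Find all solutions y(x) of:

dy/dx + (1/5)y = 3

Using integrating factor method:

General solution: y = 15 + Ce^(-x/5)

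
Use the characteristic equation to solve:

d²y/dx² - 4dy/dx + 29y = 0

Characteristic equation: r² - 4r + 29 = 0
Roots: r = 2 ± 5i (complex conjugates)
General solution: y = e^(2x)(C₁cos(5x) + C₂sin(5x))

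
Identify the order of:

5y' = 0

The order is 1 (highest derivative is of order 1).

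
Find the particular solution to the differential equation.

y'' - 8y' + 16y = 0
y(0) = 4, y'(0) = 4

General solution: y = (C₁ + C₂x)e^(4x)
Repeated root r = 4
Applying ICs: C₁ = 4, C₂ = -12
Particular solution: y = (4 - 12x)e^(4x)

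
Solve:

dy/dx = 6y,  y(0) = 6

General solution: y = Ce^(6x)
Applying IC y(0) = 6:
Particular solution: y = 6e^(6x)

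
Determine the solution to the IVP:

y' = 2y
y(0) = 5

General solution: y = Ce^(2x)
Applying IC y(0) = 5:
Particular solution: y = 5e^(2x)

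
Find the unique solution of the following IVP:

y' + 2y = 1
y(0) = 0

General solution: y = 1/2 + Ce^(-2x)
Applying y(0) = 0: C = 0 - 1/2 = -1/2
Particular solution: y = 1/2 - (1/2)e^(-2x)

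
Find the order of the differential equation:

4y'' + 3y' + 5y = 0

The order is 2 (highest derivative is of order 2).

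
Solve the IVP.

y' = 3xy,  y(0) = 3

General solution: y = Ce^(3x²/2)
Applying IC y(0) = 3:
Particular solution: y = 3e^(3x²/2)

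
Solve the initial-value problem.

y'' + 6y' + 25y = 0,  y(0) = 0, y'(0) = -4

General solution: y = e^(-3x)(C₁cos(4x) + C₂sin(4x))
Complex roots r = -3 ± 4i
Applying ICs: C₁ = 0, C₂ = -1
Particular solution: y = e^(-3x)(-sin(4x))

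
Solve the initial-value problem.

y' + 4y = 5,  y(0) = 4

General solution: y = 5/4 + Ce^(-4x)
Applying y(0) = 4: C = 4 - 5/4 = 11/4
Particular solution: y = 5/4 + (11/4)e^(-4x)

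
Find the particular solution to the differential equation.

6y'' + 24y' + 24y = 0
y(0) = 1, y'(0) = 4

General solution: y = (C₁ + C₂x)e^(-2x)
Repeated root r = -2
Applying ICs: C₁ = 1, C₂ = 6
Particular solution: y = (1 + 6x)e^(-2x)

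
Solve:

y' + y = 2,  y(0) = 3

General solution: y = 2 + Ce^(-x)
Applying y(0) = 3: C = 3 - 2 = 1
Particular solution: y = 2 + e^(-x)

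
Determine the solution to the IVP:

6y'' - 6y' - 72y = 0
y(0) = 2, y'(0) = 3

General solution: y = C₁e^(4x) + C₂e^(-3x)
Applying ICs: C₁ = 9/7, C₂ = 5/7
Particular solution: y = (9/7)e^(4x) + (5/7)e^(-3x)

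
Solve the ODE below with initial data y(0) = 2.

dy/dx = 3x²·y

General solution: y = Ce^(x³)
Applying IC y(0) = 2:
Particular solution: y = 2e^(x³)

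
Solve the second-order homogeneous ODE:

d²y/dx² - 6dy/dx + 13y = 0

Characteristic equation: r² - 6r + 13 = 0
Roots: r = 3 ± 2i (complex conjugates)
General solution: y = e^(3x)(C₁cos(2x) + C₂sin(2x))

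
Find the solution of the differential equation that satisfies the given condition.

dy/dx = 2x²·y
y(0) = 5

General solution: y = Ce^(2x³/3)
Applying IC y(0) = 5:
Particular solution: y = 5e^(2x³/3)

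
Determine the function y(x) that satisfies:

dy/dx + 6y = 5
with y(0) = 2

General solution: y = 5/6 + Ce^(-6x)
Applying y(0) = 2: C = 2 - 5/6 = 7/6
Particular solution: y = 5/6 + (7/6)e^(-6x)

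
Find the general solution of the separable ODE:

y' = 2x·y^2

Separating variables and integrating:
-1/y = x^2 + C

General solution: y^-1 = -x^2 + C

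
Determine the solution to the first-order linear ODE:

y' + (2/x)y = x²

Using integrating factor method:

General solution: y = (1/5)x^3 + Cx^(-2)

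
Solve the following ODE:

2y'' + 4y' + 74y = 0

Characteristic equation: 2r² + 4r + 74 = 0
Divide by 2: r² + 2r + 37 = 0
Roots: r = -1 ± 6i (complex conjugates)
General solution: y = e^(-x)(C₁cos(6x) + C₂sin(6x))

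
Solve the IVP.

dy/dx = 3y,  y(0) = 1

General solution: y = Ce^(3x)
Applying IC y(0) = 1:
Particular solution: y = e^(3x)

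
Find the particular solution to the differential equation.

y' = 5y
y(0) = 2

General solution: y = Ce^(5x)
Applying IC y(0) = 2:
Particular solution: y = 2e^(5x)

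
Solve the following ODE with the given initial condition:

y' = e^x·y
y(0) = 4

General solution: y = Ce^(e^x)
Applying IC y(0) = 4:
Particular solution: y = 4e^(e^x - 1)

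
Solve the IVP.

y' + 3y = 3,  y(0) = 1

General solution: y = 1 + Ce^(-3x)
Applying y(0) = 1: C = 1 - 1 = 0
Particular solution: y = 1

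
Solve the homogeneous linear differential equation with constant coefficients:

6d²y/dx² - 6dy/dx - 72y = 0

Characteristic equation: 6r² - 6r - 72 = 0
Divide by 6: r² - r - 12 = 0
Roots: r = 4, -3 (distinct real)
General solution: y = C₁e^(4x) + C₂e^(-3x)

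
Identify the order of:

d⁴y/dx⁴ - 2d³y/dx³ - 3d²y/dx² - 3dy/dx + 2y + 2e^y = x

The order is 4 (highest derivative is of order 4).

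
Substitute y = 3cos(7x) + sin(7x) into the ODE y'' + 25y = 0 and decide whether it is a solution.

Verification:
y'' = -147cos(7x) - 49sin(7x)
y'' + 25y ≠ 0 (frequency mismatch: got 49 instead of 25)

No, it is not a solution.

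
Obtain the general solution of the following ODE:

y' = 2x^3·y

Separating variables and integrating:
ln|y| = x^4/2 + C

General solution: y = Ce^(x^4/2)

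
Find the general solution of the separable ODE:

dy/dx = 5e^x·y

Separating variables and integrating:
ln|y| = 5e^x + C

General solution: y = Ce^(5e^x)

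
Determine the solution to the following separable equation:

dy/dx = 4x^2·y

Separating variables and integrating:
ln|y| = 4x^3/3 + C

General solution: y = Ce^(4x^3/3)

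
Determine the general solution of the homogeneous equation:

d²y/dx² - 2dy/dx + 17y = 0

Characteristic equation: r² - 2r + 17 = 0
Roots: r = 1 ± 4i (complex conjugates)
General solution: y = e^x(C₁cos(4x) + C₂sin(4x))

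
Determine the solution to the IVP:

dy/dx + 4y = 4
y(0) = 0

General solution: y = 1 + Ce^(-4x)
Applying y(0) = 0: C = 0 - 1 = -1
Particular solution: y = 1 - e^(-4x)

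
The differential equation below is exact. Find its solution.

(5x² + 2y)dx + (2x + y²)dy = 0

Verify exactness: ∂M/∂y = ∂N/∂x ✓
Find F(x,y) such that ∂F/∂x = M, ∂F/∂y = N
Solution: 5x³/3 + 2xy + y³/3 = C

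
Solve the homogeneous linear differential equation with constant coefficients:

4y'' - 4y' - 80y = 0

Characteristic equation: 4r² - 4r - 80 = 0
Divide by 4: r² - r - 20 = 0
Roots: r = 5, -4 (distinct real)
General solution: y = C₁e^(5x) + C₂e^(-4x)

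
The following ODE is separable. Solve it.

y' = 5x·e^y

Separating variables and integrating:
-e^(-y) = 5x²/2 + C

General solution: y = -ln(C - 5x²/2)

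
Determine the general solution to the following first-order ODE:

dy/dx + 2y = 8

Using integrating factor method:

General solution: y = 4 + Ce^(-2x)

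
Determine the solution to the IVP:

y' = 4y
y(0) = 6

General solution: y = Ce^(4x)
Applying IC y(0) = 6:
Particular solution: y = 6e^(4x)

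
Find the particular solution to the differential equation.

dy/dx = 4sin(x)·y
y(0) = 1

General solution: y = Ce^(-4cos(x))
Applying IC y(0) = 1:
Particular solution: y = e^(4(1-cos(x)))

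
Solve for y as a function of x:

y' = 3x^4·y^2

Separating variables and integrating:
-1/y = 3x^5/5 + C

General solution: y^-1 = (-3/5)x^5 + C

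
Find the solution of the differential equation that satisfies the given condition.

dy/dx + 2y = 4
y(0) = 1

General solution: y = 2 + Ce^(-2x)
Applying y(0) = 1: C = 1 - 2 = -1
Particular solution: y = 2 - e^(-2x)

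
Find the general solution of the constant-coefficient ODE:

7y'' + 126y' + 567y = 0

Characteristic equation: 7r² + 126r + 567 = 0
Divide by 7: r² + 18r + 81 = 0
Factored: (r + 9)² = 0
Repeated root: r = -9
General solution: y = (C₁ + C₂x)e^(-9x)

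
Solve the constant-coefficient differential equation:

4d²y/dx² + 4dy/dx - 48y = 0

Characteristic equation: 4r² + 4r - 48 = 0
Divide by 4: r² + r - 12 = 0
Roots: r = 3, -4 (distinct real)
General solution: y = C₁e^(3x) + C₂e^(-4x)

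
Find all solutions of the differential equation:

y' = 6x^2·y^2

Separating variables and integrating:
-1/y = 2x^3 + C

General solution: y^-1 = -2x^3 + C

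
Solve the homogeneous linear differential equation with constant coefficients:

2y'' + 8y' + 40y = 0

Characteristic equation: 2r² + 8r + 40 = 0
Divide by 2: r² + 4r + 20 = 0
Roots: r = -2 ± 4i (complex conjugates)
General solution: y = e^(-2x)(C₁cos(4x) + C₂sin(4x))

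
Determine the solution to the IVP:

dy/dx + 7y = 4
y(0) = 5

General solution: y = 4/7 + Ce^(-7x)
Applying y(0) = 5: C = 5 - 4/7 = 31/7
Particular solution: y = 4/7 + (31/7)e^(-7x)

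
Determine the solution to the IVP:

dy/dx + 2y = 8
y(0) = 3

General solution: y = 4 + Ce^(-2x)
Applying y(0) = 3: C = 3 - 4 = -1
Particular solution: y = 4 - e^(-2x)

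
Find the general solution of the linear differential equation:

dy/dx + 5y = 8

Using integrating factor method:

General solution: y = 8/5 + Ce^(-5x)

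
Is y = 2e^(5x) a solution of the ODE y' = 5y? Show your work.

Verification:
y = 2e^(5x)
y' = 10e^(5x)
5y = 10e^(5x)
y' = 5y ✓

Yes, it is a solution.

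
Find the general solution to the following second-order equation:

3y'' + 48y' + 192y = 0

Characteristic equation: 3r² + 48r + 192 = 0
Divide by 3: r² + 16r + 64 = 0
Factored: (r + 8)² = 0
Repeated root: r = -8
General solution: y = (C₁ + C₂x)e^(-8x)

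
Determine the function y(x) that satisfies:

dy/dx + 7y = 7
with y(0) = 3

General solution: y = 1 + Ce^(-7x)
Applying y(0) = 3: C = 3 - 1 = 2
Particular solution: y = 1 + 2e^(-7x)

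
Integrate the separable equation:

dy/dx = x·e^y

Separating variables and integrating:
-e^(-y) = x²/2 + C

General solution: y = -ln(C - x²/2)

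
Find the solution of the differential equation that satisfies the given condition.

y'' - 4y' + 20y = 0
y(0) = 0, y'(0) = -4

General solution: y = e^(2x)(C₁cos(4x) + C₂sin(4x))
Complex roots r = 2 ± 4i
Applying ICs: C₁ = 0, C₂ = -1
Particular solution: y = e^(2x)(-sin(4x))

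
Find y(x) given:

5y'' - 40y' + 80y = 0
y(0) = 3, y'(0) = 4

General solution: y = (C₁ + C₂x)e^(4x)
Repeated root r = 4
Applying ICs: C₁ = 3, C₂ = -8
Particular solution: y = (3 - 8x)e^(4x)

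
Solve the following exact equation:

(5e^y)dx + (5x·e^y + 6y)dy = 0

Verify exactness: ∂M/∂y = ∂N/∂x ✓
Find F(x,y) such that ∂F/∂x = M, ∂F/∂y = N
Solution: 5x·e^y + 3y² = C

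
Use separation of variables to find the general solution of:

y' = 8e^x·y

Separating variables and integrating:
ln|y| = 8e^x + C

General solution: y = Ce^(8e^x)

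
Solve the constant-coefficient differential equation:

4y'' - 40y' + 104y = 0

Characteristic equation: 4r² - 40r + 104 = 0
Divide by 4: r² - 10r + 26 = 0
Roots: r = 5 ± i (complex conjugates)
General solution: y = e^(5x)(C₁cos(x) + C₂sin(x))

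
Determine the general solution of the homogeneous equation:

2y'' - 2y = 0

Characteristic equation: 2r² - 2 = 0
Divide by 2: r² - 1 = 0
Roots: r = 1, -1 (distinct real)
General solution: y = C₁e^x + C₂e^(-x)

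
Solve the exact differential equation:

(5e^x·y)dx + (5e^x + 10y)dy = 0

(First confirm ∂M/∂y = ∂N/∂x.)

Verify exactness: ∂M/∂y = ∂N/∂x ✓
Find F(x,y) such that ∂F/∂x = M, ∂F/∂y = N
Solution: 5e^x·y + 5y² = C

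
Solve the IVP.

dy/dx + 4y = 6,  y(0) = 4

General solution: y = 3/2 + Ce^(-4x)
Applying y(0) = 4: C = 4 - 3/2 = 5/2
Particular solution: y = 3/2 + (5/2)e^(-4x)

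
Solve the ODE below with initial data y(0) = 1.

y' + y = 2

General solution: y = 2 + Ce^(-x)
Applying y(0) = 1: C = 1 - 2 = -1
Particular solution: y = 2 - e^(-x)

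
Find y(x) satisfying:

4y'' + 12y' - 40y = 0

Characteristic equation: 4r² + 12r - 40 = 0
Divide by 4: r² + 3r - 10 = 0
Roots: r = 2, -5 (distinct real)
General solution: y = C₁e^(2x) + C₂e^(-5x)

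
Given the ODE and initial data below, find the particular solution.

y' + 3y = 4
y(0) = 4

General solution: y = 4/3 + Ce^(-3x)
Applying y(0) = 4: C = 4 - 4/3 = 8/3
Particular solution: y = 4/3 + (8/3)e^(-3x)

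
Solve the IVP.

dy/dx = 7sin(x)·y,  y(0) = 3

General solution: y = Ce^(-7cos(x))
Applying IC y(0) = 3:
Particular solution: y = 3e^(7(1-cos(x)))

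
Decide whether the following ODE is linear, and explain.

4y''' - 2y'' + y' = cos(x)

Linear (y and its derivatives appear to the first power only, no products of y terms)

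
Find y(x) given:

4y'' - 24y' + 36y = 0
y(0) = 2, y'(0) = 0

General solution: y = (C₁ + C₂x)e^(3x)
Repeated root r = 3
Applying ICs: C₁ = 2, C₂ = -6
Particular solution: y = (2 - 6x)e^(3x)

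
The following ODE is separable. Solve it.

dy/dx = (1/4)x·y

Separating variables and integrating:
ln|y| = x^2/8 + C

General solution: y = Ce^(x^2/8)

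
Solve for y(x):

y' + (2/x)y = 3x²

Using integrating factor method:

General solution: y = (3/5)x^3 + Cx^(-2)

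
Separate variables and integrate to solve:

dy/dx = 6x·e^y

Separating variables and integrating:
-e^(-y) = 3x² + C

General solution: y = -ln(C - 3x²)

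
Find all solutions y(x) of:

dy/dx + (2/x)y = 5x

Using integrating factor method:

General solution: y = (5/4)x^2 + Cx^(-2)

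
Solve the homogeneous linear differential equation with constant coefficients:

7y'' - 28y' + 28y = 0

Characteristic equation: 7r² - 28r + 28 = 0
Divide by 7: r² - 4r + 4 = 0
Factored: (r - 2)² = 0
Repeated root: r = 2
General solution: y = (C₁ + C₂x)e^(2x)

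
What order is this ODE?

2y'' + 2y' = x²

The order is 2 (highest derivative is of order 2).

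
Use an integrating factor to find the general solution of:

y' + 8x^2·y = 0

Using integrating factor method:

General solution: y = Ce^(-8x^3/3)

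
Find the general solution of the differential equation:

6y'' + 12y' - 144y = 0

Characteristic equation: 6r² + 12r - 144 = 0
Divide by 6: r² + 2r - 24 = 0
Roots: r = 4, -6 (distinct real)
General solution: y = C₁e^(4x) + C₂e^(-6x)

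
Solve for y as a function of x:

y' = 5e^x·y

Separating variables and integrating:
ln|y| = 5e^x + C

General solution: y = Ce^(5e^x)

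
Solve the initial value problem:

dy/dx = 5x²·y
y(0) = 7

General solution: y = Ce^(5x³/3)
Applying IC y(0) = 7:
Particular solution: y = 7e^(5x³/3)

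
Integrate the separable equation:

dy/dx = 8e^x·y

Separating variables and integrating:
ln|y| = 8e^x + C

General solution: y = Ce^(8e^x)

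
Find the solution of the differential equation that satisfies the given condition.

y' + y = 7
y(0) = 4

General solution: y = 7 + Ce^(-x)
Applying y(0) = 4: C = 4 - 7 = -3
Particular solution: y = 7 - 3e^(-x)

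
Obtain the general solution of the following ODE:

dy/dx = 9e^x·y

Separating variables and integrating:
ln|y| = 9e^x + C

General solution: y = Ce^(9e^x)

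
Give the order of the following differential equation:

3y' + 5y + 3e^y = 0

The order is 1 (highest derivative is of order 1).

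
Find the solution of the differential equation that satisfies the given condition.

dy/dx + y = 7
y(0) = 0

General solution: y = 7 + Ce^(-x)
Applying y(0) = 0: C = 0 - 7 = -7
Particular solution: y = 7 - 7e^(-x)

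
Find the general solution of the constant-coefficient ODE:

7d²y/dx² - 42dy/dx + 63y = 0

Characteristic equation: 7r² - 42r + 63 = 0
Divide by 7: r² - 6r + 9 = 0
Factored: (r - 3)² = 0
Repeated root: r = 3
General solution: y = (C₁ + C₂x)e^(3x)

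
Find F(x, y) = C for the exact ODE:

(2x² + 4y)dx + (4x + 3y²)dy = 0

Verify exactness: ∂M/∂y = ∂N/∂x ✓
Find F(x,y) such that ∂F/∂x = M, ∂F/∂y = N
Solution: 2x³/3 + 4xy + y³ = C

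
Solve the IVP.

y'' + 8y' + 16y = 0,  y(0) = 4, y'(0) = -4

General solution: y = (C₁ + C₂x)e^(-4x)
Repeated root r = -4
Applying ICs: C₁ = 4, C₂ = 12
Particular solution: y = (4 + 12x)e^(-4x)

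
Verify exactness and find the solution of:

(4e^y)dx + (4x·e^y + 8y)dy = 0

Verify exactness: ∂M/∂y = ∂N/∂x ✓
Find F(x,y) such that ∂F/∂x = M, ∂F/∂y = N
Solution: 4x·e^y + 4y² = C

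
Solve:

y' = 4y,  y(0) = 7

General solution: y = Ce^(4x)
Applying IC y(0) = 7:
Particular solution: y = 7e^(4x)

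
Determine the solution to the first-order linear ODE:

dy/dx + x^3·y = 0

Using integrating factor method:

General solution: y = Ce^(-x^4/4)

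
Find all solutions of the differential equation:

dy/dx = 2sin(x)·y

Separating variables and integrating:
ln|y| = -2cos(x) + C

General solution: y = Ce^(-2cos(x))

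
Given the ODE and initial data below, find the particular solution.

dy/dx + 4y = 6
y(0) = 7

General solution: y = 3/2 + Ce^(-4x)
Applying y(0) = 7: C = 7 - 3/2 = 11/2
Particular solution: y = 3/2 + (11/2)e^(-4x)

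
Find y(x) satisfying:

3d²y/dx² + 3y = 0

Characteristic equation: 3r² + 3 = 0
Divide by 3: r² + 1 = 0
Roots: r = ±i (complex conjugates)
General solution: y = C₁cos(x) + C₂sin(x)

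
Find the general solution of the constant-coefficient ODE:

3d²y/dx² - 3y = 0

Characteristic equation: 3r² - 3 = 0
Divide by 3: r² - 1 = 0
Roots: r = 1, -1 (distinct real)
General solution: y = C₁e^x + C₂e^(-x)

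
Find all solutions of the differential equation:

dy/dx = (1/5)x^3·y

Separating variables and integrating:
ln|y| = x^4/20 + C

General solution: y = Ce^(x^4/20)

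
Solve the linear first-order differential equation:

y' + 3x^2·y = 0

Using integrating factor method:

General solution: y = Ce^(-x^3)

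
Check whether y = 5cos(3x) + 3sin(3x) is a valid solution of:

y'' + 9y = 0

Verification:
y'' = -45cos(3x) - 27sin(3x)
y'' + 9y = 0 ✓

Yes, it is a solution.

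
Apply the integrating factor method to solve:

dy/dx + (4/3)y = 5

Using integrating factor method:

General solution: y = 15/4 + Ce^(-4x/3)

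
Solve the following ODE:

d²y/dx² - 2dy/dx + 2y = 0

Characteristic equation: r² - 2r + 2 = 0
Roots: r = 1 ± i (complex conjugates)
General solution: y = e^x(C₁cos(x) + C₂sin(x))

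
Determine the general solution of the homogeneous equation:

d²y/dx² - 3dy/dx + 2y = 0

Characteristic equation: r² - 3r + 2 = 0
Roots: r = 2, 1 (distinct real)
General solution: y = C₁e^(2x) + C₂e^x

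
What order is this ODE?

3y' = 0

The order is 1 (highest derivative is of order 1).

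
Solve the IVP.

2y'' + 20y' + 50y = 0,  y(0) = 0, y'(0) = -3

General solution: y = (C₁ + C₂x)e^(-5x)
Repeated root r = -5
Applying ICs: C₁ = 0, C₂ = -3
Particular solution: y = -3xe^(-5x)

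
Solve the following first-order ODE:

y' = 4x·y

Separating variables and integrating:
ln|y| = 2x^2 + C

General solution: y = Ce^(2x^2)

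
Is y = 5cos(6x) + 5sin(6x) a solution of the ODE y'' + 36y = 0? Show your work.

Verification:
y'' = -180cos(6x) - 180sin(6x)
y'' + 36y = 0 ✓

Yes, it is a solution.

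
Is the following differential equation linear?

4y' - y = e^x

Yes. Linear (y and its derivatives appear to the first power only, no products of y terms)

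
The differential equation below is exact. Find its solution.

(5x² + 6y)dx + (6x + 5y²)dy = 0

Verify exactness: ∂M/∂y = ∂N/∂x ✓
Find F(x,y) such that ∂F/∂x = M, ∂F/∂y = N
Solution: 5x³/3 + 6xy + 5y³/3 = C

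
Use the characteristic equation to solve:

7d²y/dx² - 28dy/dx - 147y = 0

Characteristic equation: 7r² - 28r - 147 = 0
Divide by 7: r² - 4r - 21 = 0
Roots: r = 7, -3 (distinct real)
General solution: y = C₁e^(7x) + C₂e^(-3x)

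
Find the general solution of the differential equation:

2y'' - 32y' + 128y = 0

Characteristic equation: 2r² - 32r + 128 = 0
Divide by 2: r² - 16r + 64 = 0
Factored: (r - 8)² = 0
Repeated root: r = 8
General solution: y = (C₁ + C₂x)e^(8x)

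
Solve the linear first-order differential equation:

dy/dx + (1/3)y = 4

Using integrating factor method:

General solution: y = 12 + Ce^(-x/3)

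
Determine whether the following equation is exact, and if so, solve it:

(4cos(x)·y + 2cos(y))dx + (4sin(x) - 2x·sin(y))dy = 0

Verify exactness: ∂M/∂y = ∂N/∂x ✓
Find F(x,y) such that ∂F/∂x = M, ∂F/∂y = N
Solution: 4sin(x)·y + 2x·cos(y) = C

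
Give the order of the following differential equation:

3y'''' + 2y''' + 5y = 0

The order is 4 (highest derivative is of order 4).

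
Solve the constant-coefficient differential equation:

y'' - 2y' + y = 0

Characteristic equation: r² - 2r + 1 = 0
Factored: (r - 1)² = 0
Repeated root: r = 1
General solution: y = (C₁ + C₂x)e^x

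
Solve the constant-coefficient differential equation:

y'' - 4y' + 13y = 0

Characteristic equation: r² - 4r + 13 = 0
Roots: r = 2 ± 3i (complex conjugates)
General solution: y = e^(2x)(C₁cos(3x) + C₂sin(3x))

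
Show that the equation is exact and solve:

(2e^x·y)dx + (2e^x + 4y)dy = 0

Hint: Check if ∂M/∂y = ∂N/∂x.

Verify exactness: ∂M/∂y = ∂N/∂x ✓
Find F(x,y) such that ∂F/∂x = M, ∂F/∂y = N
Solution: 2e^x·y + 2y² = C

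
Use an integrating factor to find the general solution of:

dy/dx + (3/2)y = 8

Using integrating factor method:

General solution: y = 16/3 + Ce^(-3x/2)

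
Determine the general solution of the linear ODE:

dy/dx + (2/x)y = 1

Using integrating factor method:

General solution: y = (1/3)x + Cx^(-2)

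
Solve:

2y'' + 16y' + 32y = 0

Characteristic equation: 2r² + 16r + 32 = 0
Divide by 2: r² + 8r + 16 = 0
Factored: (r + 4)² = 0
Repeated root: r = -4
General solution: y = (C₁ + C₂x)e^(-4x)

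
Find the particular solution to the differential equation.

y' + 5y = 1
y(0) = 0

General solution: y = 1/5 + Ce^(-5x)
Applying y(0) = 0: C = 0 - 1/5 = -1/5
Particular solution: y = 1/5 - (1/5)e^(-5x)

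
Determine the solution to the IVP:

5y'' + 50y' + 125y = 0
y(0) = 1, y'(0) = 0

General solution: y = (C₁ + C₂x)e^(-5x)
Repeated root r = -5
Applying ICs: C₁ = 1, C₂ = 5
Particular solution: y = (1 + 5x)e^(-5x)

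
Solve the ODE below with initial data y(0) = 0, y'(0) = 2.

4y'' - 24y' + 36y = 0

General solution: y = (C₁ + C₂x)e^(3x)
Repeated root r = 3
Applying ICs: C₁ = 0, C₂ = 2
Particular solution: y = 2xe^(3x)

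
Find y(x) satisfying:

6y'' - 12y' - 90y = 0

Characteristic equation: 6r² - 12r - 90 = 0
Divide by 6: r² - 2r - 15 = 0
Roots: r = 5, -3 (distinct real)
General solution: y = C₁e^(5x) + C₂e^(-3x)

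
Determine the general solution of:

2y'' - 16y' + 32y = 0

Characteristic equation: 2r² - 16r + 32 = 0
Divide by 2: r² - 8r + 16 = 0
Factored: (r - 4)² = 0
Repeated root: r = 4
General solution: y = (C₁ + C₂x)e^(4x)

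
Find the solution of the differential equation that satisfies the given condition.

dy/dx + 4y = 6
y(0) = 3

General solution: y = 3/2 + Ce^(-4x)
Applying y(0) = 3: C = 3 - 3/2 = 3/2
Particular solution: y = 3/2 + (3/2)e^(-4x)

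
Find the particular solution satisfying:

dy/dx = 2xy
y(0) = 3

General solution: y = Ce^(x²)
Applying IC y(0) = 3:
Particular solution: y = 3e^(x²)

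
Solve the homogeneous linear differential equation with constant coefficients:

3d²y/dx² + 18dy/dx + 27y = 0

Characteristic equation: 3r² + 18r + 27 = 0
Divide by 3: r² + 6r + 9 = 0
Factored: (r + 3)² = 0
Repeated root: r = -3
General solution: y = (C₁ + C₂x)e^(-3x)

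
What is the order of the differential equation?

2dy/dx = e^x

The order is 1 (highest derivative is of order 1).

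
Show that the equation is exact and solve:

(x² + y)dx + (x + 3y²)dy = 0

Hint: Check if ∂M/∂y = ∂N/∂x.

Verify exactness: ∂M/∂y = ∂N/∂x ✓
Find F(x,y) such that ∂F/∂x = M, ∂F/∂y = N
Solution: x³/3 + xy + y³ = C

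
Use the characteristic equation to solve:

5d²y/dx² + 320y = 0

Characteristic equation: 5r² + 320 = 0
Divide by 5: r² + 64 = 0
Roots: r = ±8i (complex conjugates)
General solution: y = C₁cos(8x) + C₂sin(8x)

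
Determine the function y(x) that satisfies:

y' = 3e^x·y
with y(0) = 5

General solution: y = Ce^(3e^x)
Applying IC y(0) = 5:
Particular solution: y = 5e^(3(e^x - 1))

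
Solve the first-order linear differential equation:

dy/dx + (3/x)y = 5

Using integrating factor method:

General solution: y = (5/4)x + Cx^(-3)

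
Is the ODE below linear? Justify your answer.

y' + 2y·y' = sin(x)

No. Nonlinear (product y·y')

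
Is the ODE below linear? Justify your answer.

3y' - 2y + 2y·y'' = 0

No. Nonlinear (y·y'' term)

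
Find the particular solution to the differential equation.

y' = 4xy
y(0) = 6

General solution: y = Ce^(2x²)
Applying IC y(0) = 6:
Particular solution: y = 6e^(2x²)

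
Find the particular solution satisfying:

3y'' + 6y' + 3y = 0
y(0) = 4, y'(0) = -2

General solution: y = (C₁ + C₂x)e^(-x)
Repeated root r = -1
Applying ICs: C₁ = 4, C₂ = 2
Particular solution: y = (4 + 2x)e^(-x)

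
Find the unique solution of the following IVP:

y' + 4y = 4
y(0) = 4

General solution: y = 1 + Ce^(-4x)
Applying y(0) = 4: C = 4 - 1 = 3
Particular solution: y = 1 + 3e^(-4x)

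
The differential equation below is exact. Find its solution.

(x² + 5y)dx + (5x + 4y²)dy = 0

Verify exactness: ∂M/∂y = ∂N/∂x ✓
Find F(x,y) such that ∂F/∂x = M, ∂F/∂y = N
Solution: x³/3 + 5xy + 4y³/3 = C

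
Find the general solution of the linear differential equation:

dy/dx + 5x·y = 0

Using integrating factor method:

General solution: y = Ce^(-5x^2/2)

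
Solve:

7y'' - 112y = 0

Characteristic equation: 7r² - 112 = 0
Divide by 7: r² - 16 = 0
Roots: r = 4, -4 (distinct real)
General solution: y = C₁e^(4x) + C₂e^(-4x)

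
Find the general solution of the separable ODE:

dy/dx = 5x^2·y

Separating variables and integrating:
ln|y| = 5x^3/3 + C

General solution: y = Ce^(5x^3/3)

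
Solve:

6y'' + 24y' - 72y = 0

Characteristic equation: 6r² + 24r - 72 = 0
Divide by 6: r² + 4r - 12 = 0
Roots: r = 2, -6 (distinct real)
General solution: y = C₁e^(2x) + C₂e^(-6x)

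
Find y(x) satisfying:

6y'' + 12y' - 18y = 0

Characteristic equation: 6r² + 12r - 18 = 0
Divide by 6: r² + 2r - 3 = 0
Roots: r = 1, -3 (distinct real)
General solution: y = C₁e^x + C₂e^(-3x)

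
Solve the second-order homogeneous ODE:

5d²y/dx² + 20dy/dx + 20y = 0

Characteristic equation: 5r² + 20r + 20 = 0
Divide by 5: r² + 4r + 4 = 0
Factored: (r + 2)² = 0
Repeated root: r = -2
General solution: y = (C₁ + C₂x)e^(-2x)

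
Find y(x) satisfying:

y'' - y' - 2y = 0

Characteristic equation: r² - r - 2 = 0
Roots: r = 2, -1 (distinct real)
General solution: y = C₁e^(2x) + C₂e^(-x)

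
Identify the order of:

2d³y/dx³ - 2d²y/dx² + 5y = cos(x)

The order is 3 (highest derivative is of order 3).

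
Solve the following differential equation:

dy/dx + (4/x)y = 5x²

Using integrating factor method:

General solution: y = (5/7)x^3 + Cx^(-4)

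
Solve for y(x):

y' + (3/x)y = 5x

Using integrating factor method:

General solution: y = x^2 + Cx^(-3)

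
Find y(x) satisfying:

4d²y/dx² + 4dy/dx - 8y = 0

Characteristic equation: 4r² + 4r - 8 = 0
Divide by 4: r² + r - 2 = 0
Roots: r = 1, -2 (distinct real)
General solution: y = C₁e^x + C₂e^(-2x)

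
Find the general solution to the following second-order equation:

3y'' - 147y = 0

Characteristic equation: 3r² - 147 = 0
Divide by 3: r² - 49 = 0
Roots: r = 7, -7 (distinct real)
General solution: y = C₁e^(7x) + C₂e^(-7x)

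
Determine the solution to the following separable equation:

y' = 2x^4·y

Separating variables and integrating:
ln|y| = 2x^5/5 + C

General solution: y = Ce^(2x^5/5)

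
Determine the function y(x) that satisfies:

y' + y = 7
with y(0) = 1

General solution: y = 7 + Ce^(-x)
Applying y(0) = 1: C = 1 - 7 = -6
Particular solution: y = 7 - 6e^(-x)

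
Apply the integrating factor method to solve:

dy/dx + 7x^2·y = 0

Using integrating factor method:

General solution: y = Ce^(-7x^3/3)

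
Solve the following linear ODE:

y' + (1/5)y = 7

Using integrating factor method:

General solution: y = 35 + Ce^(-x/5)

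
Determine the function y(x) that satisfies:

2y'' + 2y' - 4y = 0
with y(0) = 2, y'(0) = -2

General solution: y = C₁e^x + C₂e^(-2x)
Applying ICs: C₁ = 2/3, C₂ = 4/3
Particular solution: y = (2/3)e^x + (4/3)e^(-2x)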